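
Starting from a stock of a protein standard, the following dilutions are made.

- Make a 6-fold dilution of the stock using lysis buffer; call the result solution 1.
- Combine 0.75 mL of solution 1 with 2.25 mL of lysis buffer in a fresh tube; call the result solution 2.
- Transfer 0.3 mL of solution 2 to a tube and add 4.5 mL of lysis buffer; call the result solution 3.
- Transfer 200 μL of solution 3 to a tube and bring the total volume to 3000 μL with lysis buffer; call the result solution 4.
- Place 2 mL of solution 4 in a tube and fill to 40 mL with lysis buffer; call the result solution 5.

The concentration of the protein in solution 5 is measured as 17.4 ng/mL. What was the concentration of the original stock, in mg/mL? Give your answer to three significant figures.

2.00 mg/mL

Step 1: 6-fold → factor 6
Step 2: 0.75 mL + 2.25 mL = 3 mL total → factor 3/0.75 = 4
Step 3: 0.3 mL + 4.5 mL = 4.8 mL total → factor 4.8/0.3 = 16
Step 4: 200 μL brought to 3000 μL → factor 3000/200 = 15
Step 5: 2 mL brought to 40 mL → factor 40/2 = 20
Overall dilution factor = 6 × 4 × 16 × 15 × 20 = 1.152 × 10^5
Stock = 17.4 ng/mL × 1.152 × 10^5 = 2.004 × 10^6 ng/mL = 2.00 mg/mL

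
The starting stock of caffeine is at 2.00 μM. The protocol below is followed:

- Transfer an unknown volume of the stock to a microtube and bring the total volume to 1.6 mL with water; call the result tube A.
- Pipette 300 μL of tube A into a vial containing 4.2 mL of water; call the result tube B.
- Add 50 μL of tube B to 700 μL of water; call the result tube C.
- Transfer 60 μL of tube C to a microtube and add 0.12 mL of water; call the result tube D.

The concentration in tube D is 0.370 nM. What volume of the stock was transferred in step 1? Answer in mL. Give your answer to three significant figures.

0.200 mL

Step 1: v brought to 1.6 mL → factor = 1.6 mL/v
Step 2: 300 μL + 4.2 mL = 4500 μL total → factor 4500/300 = 15
Step 3: 50 μL + 700 μL = 750 μL total → factor 750/50 = 15
Step 4: 60 μL + 0.12 mL = 180 μL total → factor 180/60 = 3
Product of known-step factors = 675
Overall factor = 2.00 μM / (0.370 nM) = 5405.4
Step-1 factor = 5405.4 / 675 = 8.008
v = 1.6 mL / 8.008 = 0.200 mL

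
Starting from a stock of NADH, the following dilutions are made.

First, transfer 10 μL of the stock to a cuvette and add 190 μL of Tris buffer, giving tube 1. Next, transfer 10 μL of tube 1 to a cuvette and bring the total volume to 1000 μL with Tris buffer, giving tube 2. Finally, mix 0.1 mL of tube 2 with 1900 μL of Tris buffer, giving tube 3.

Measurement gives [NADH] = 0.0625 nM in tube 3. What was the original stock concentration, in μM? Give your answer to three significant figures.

2.50 μM

Step 1: 10 μL + 190 μL = 200 μL total → factor 200/10 = 20
Step 2: 10 μL brought to 1000 μL → factor 1000/10 = 100
Step 3: 0.1 mL + 1900 μL = 2 mL total → factor 2/0.1 = 20
Overall dilution factor = 20 × 100 × 20 = 40000
Stock = 0.0625 nM × 40000 = 2500 nM = 2.50 μM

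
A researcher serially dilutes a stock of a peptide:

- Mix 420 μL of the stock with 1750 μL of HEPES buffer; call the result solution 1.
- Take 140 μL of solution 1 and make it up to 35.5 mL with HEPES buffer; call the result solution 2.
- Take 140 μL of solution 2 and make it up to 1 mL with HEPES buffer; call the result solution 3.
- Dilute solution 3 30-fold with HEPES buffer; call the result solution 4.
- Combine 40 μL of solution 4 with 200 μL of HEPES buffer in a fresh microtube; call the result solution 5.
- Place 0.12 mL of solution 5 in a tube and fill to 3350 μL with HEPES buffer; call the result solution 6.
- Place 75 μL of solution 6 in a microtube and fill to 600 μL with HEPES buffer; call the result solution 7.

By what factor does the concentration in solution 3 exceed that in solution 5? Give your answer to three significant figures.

180

Step 1: 420 μL + 1750 μL = 2170 μL total → factor 2170/420 = 5.1667
Step 2: 140 μL brought to 35.5 mL → factor 35500/140 = 253.57
Step 3: 140 μL brought to 1 mL → factor 1000/140 = 7.1429
Step 4: 30-fold → factor 30
Step 5: 40 μL + 200 μL = 240 μL total → factor 240/40 = 6
Dilution factor to solution 3 = 9358; to solution 5 = 1.6844 × 10^6
[solution 3]/[solution 5] = (factor to solution 5)/(factor to solution 3) = 1.6844 × 10^6/9358 = 180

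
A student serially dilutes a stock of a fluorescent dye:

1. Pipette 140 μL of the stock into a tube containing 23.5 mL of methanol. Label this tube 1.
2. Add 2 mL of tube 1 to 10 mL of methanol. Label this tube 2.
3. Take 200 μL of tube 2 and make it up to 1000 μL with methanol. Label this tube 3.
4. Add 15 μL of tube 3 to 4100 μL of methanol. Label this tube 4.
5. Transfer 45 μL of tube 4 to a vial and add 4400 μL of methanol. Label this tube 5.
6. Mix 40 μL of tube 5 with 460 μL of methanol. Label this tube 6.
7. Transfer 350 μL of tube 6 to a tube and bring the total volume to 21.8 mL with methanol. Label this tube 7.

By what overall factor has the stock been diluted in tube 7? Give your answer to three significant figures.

Step 1: 140 μL + 23.5 mL = 23640 μL total → factor 23640/140 = 168.86
Step 2: 2 mL + 10 mL = 12 mL total → factor 12/2 = 6
Step 3: 200 μL brought to 1000 μL → factor 1000/200 = 5
Step 4: 15 μL + 4100 μL = 4115 μL total → factor 4115/15 = 274.33
Step 5: 45 μL + 4400 μL = 4445 μL total → factor 4445/45 = 98.778
Step 6: 40 μL + 460 μL = 500 μL total → factor 500/40 = 12.5
Step 7: 350 μL brought to 21.8 mL → factor 21800/350 = 62.286
Overall dilution factor = 168.86 × 6 × 5 × 274.33 × 98.778 × 12.5 × 62.286 = 1.0688 × 10^11

1.07 × 10^11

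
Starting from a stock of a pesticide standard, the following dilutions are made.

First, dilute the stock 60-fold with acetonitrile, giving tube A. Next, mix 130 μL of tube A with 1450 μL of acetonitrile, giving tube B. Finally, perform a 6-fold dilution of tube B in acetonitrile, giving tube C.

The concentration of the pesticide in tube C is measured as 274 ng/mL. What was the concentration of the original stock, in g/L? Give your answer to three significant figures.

Step 1: 60-fold → factor 60
Step 2: 130 μL + 1450 μL = 1580 μL total → factor 1580/130 = 12.154
Step 3: 6-fold → factor 6
Overall dilution factor = 60 × 12.154 × 6 = 4375.4
Stock = 274 ng/mL × 4375.4 = 1.199 × 10^6 ng/mL = 1.20 g/L

1.20 g/L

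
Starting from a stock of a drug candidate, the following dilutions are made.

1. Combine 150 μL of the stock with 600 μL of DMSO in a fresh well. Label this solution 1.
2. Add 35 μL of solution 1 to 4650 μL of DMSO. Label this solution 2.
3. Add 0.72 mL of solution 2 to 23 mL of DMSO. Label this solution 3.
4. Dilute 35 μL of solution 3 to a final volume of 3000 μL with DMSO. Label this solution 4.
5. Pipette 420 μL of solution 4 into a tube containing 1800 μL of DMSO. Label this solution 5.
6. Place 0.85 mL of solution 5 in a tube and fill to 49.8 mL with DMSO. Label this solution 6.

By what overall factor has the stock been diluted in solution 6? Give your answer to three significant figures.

Step 1: 150 μL + 600 μL = 750 μL total → factor 750/150 = 5
Step 2: 35 μL + 4650 μL = 4685 μL total → factor 4685/35 = 133.86
Step 3: 0.72 mL + 23 mL = 23.72 mL total → factor 23.72/0.72 = 32.944
Step 4: 35 μL brought to 3000 μL → factor 3000/35 = 85.714
Step 5: 420 μL + 1800 μL = 2220 μL total → factor 2220/420 = 5.2857
Step 6: 0.85 mL brought to 49.8 mL → factor 49.8/0.85 = 58.588
Overall dilution factor = 5 × 133.86 × 32.944 × 85.714 × 5.2857 × 58.588 = 5.8528 × 10^8

5.85 × 10^8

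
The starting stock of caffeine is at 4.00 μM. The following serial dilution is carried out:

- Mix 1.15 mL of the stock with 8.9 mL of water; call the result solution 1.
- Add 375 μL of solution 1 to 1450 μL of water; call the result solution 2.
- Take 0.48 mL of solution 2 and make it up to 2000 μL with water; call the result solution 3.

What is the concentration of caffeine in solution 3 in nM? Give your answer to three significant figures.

Step 1: 1.15 mL + 8.9 mL = 10.05 mL total → factor 10.05/1.15 = 8.7391
Step 2: 375 μL + 1450 μL = 1825 μL total → factor 1825/375 = 4.8667
Step 3: 0.48 mL brought to 2000 μL → factor 2/0.48 = 4.1667
Overall dilution factor = 8.7391 × 4.8667 × 4.1667 = 177.21
Final = 4.00 μM / 177.21 = 0.02257 μM = 22.6 nM

22.6 nM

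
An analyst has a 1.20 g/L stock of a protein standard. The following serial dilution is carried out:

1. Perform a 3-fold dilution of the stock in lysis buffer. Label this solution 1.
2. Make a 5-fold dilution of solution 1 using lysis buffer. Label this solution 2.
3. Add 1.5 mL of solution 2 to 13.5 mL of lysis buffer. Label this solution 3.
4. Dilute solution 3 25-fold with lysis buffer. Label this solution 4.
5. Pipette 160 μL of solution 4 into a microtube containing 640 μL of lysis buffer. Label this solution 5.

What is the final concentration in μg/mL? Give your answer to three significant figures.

Step 1: 3-fold → factor 3
Step 2: 5-fold → factor 5
Step 3: 1.5 mL + 13.5 mL = 15 mL total → factor 15/1.5 = 10
Step 4: 25-fold → factor 25
Step 5: 160 μL + 640 μL = 800 μL total → factor 800/160 = 5
Overall dilution factor = 3 × 5 × 10 × 25 × 5 = 18750
Final = 1.20 g/L / 18750 = 6.400 × 10^-5 g/L = 0.0640 μg/mL

0.0640 μg/mL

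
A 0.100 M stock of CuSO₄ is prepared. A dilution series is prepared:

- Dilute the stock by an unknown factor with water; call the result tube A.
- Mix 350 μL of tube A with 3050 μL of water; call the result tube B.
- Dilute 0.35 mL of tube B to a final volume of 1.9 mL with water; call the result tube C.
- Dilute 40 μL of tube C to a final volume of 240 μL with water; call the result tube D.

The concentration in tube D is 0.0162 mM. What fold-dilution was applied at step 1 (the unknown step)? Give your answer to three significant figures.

19.5-fold

Step 1: unknown factor x
Step 2: 350 μL + 3050 μL = 3400 μL total → factor 3400/350 = 9.7143
Step 3: 0.35 mL brought to 1.9 mL → factor 1.9/0.35 = 5.4286
Step 4: 40 μL brought to 240 μL → factor 240/40 = 6
Product of known-step factors = 316.41
Overall factor = 0.100 M / (0.0162 mM) = 6172.8
x = 6172.8 / 316.41 = 19.5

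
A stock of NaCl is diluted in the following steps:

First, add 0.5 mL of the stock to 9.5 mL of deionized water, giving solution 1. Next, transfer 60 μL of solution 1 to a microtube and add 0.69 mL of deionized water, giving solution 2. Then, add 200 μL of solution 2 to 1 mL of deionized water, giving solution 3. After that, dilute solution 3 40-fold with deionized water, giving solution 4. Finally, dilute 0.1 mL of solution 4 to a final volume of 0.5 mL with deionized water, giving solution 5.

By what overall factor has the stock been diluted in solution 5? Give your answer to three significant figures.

Step 1: 0.5 mL + 9.5 mL = 10 mL total → factor 10/0.5 = 20
Step 2: 60 μL + 0.69 mL = 750 μL total → factor 750/60 = 12.5
Step 3: 200 μL + 1 mL = 1200 μL total → factor 1200/200 = 6
Step 4: 40-fold → factor 40
Step 5: 0.1 mL brought to 0.5 mL → factor 0.5/0.1 = 5
Overall dilution factor = 20 × 12.5 × 6 × 40 × 5 = 3 × 10^5

3.00 × 10^5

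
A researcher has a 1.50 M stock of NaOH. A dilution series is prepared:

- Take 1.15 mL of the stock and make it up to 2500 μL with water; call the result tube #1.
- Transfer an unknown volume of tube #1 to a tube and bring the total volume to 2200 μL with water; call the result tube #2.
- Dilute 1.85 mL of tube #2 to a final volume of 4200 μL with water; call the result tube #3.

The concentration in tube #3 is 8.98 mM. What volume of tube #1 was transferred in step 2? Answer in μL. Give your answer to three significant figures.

65.0 μL

Step 1: 1.15 mL brought to 2500 μL → factor 2.5/1.15 = 2.1739
Step 2: v brought to 2200 μL → factor = 2200 μL/v
Step 3: 1.85 mL brought to 4200 μL → factor 4.2/1.85 = 2.2703
Product of known-step factors = 4.9354
Overall factor = 1.50 M / (8.98 mM) = 167.04
Step-2 factor = 167.04 / 4.9354 = 33.845
v = 2200 μL / 33.845 = 65.0 μL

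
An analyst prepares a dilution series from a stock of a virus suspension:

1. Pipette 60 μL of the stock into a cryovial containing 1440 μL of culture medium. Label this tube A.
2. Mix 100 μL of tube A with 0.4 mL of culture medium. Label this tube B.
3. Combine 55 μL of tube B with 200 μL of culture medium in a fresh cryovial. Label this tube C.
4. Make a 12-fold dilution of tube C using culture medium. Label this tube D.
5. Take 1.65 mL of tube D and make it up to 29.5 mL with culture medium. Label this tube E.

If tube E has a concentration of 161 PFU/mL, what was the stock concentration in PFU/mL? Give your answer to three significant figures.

2.00 × 10^7 PFU/mL

Step 1: 60 μL + 1440 μL = 1500 μL total → factor 1500/60 = 25
Step 2: 100 μL + 0.4 mL = 500 μL total → factor 500/100 = 5
Step 3: 55 μL + 200 μL = 255 μL total → factor 255/55 = 4.6364
Step 4: 12-fold → factor 12
Step 5: 1.65 mL brought to 29.5 mL → factor 29.5/1.65 = 17.879
Overall dilution factor = 25 × 5 × 4.6364 × 12 × 17.879 = 1.2434 × 10^5
Stock = 161 PFU/mL × 1.2434 × 10^5 = 2.00 × 10^7 PFU/mL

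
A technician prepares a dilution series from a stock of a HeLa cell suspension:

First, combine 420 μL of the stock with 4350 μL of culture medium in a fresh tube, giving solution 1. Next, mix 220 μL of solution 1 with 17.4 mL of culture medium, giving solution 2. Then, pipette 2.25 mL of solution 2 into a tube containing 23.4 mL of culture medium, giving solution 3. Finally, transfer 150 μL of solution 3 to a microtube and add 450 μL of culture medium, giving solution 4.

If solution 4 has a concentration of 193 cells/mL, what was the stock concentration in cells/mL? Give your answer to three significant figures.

8.01 × 10^6 cells/mL

Step 1: 420 μL + 4350 μL = 4770 μL total → factor 4770/420 = 11.357
Step 2: 220 μL + 17.4 mL = 17620 μL total → factor 17620/220 = 80.091
Step 3: 2.25 mL + 23.4 mL = 25.65 mL total → factor 25.65/2.25 = 11.4
Step 4: 150 μL + 450 μL = 600 μL total → factor 600/150 = 4
Overall dilution factor = 11.357 × 80.091 × 11.4 × 4 = 41478
Stock = 193 cells/mL × 41478 = 8.01 × 10^6 cells/mL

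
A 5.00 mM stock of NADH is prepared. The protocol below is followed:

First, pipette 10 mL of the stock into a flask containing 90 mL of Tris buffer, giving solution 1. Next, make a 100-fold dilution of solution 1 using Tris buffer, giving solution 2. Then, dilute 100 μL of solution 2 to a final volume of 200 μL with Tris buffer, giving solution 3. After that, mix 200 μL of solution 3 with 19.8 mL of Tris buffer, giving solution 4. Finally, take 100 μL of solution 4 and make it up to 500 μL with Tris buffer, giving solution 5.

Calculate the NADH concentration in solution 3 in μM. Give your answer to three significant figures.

Step 1: 10 mL + 90 mL = 100 mL total → factor 100/10 = 10
Step 2: 100-fold → factor 100
Step 3: 100 μL brought to 200 μL → factor 200/100 = 2
Dilution factor through solution 3 = 10 × 100 × 2 = 2000
[solution 3] = 5.00 mM / 2000 = 0.002500 mM = 2.50 μM

2.50 μM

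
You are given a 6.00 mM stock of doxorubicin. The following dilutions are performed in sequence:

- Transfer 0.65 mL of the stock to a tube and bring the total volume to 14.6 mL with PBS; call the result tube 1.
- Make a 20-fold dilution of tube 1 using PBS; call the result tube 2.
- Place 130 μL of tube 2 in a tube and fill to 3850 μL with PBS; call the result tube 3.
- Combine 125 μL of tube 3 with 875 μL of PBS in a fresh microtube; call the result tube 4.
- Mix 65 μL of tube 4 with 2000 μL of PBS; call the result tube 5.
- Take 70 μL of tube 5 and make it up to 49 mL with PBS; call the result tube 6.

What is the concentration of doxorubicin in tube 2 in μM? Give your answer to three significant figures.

13.4 μM

Step 1: 0.65 mL brought to 14.6 mL → factor 14.6/0.65 = 22.462
Step 2: 20-fold → factor 20
Dilution factor through tube 2 = 22.462 × 20 = 449.23
[tube 2] = 6.00 mM / 449.23 = 0.01336 mM = 13.4 μM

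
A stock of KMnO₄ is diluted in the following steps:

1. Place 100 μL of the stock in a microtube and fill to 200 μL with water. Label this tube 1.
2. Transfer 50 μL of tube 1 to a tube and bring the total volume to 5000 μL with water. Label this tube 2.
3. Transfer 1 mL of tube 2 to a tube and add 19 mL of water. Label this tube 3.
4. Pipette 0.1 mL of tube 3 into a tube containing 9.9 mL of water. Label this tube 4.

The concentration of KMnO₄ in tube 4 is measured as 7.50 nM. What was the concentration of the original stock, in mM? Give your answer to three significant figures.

3.00 mM

Step 1: 100 μL brought to 200 μL → factor 200/100 = 2
Step 2: 50 μL brought to 5000 μL → factor 5000/50 = 100
Step 3: 1 mL + 19 mL = 20 mL total → factor 20/1 = 20
Step 4: 0.1 mL + 9.9 mL = 10 mL total → factor 10/0.1 = 100
Overall dilution factor = 2 × 100 × 20 × 100 = 4 × 10^5
Stock = 7.50 nM × 4 × 10^5 = 3.000 × 10^6 nM = 3.00 mM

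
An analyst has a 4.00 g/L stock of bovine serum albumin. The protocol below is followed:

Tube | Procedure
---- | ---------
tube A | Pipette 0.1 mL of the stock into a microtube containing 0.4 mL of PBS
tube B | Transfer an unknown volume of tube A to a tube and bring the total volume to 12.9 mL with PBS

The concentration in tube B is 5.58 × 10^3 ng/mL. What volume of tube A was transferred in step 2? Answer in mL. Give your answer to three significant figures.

0.0900 mL

Step 1: 0.1 mL + 0.4 mL = 0.5 mL total → factor 0.5/0.1 = 5
Step 2: v brought to 12.9 mL → factor = 12.9 mL/v
Product of known-step factors = 5
Overall factor = 4.00 g/L / (5.58 × 10^3 ng/mL) = 716.85
Step-2 factor = 716.85 / 5 = 143.37
v = 12.9 mL / 143.37 = 0.0900 mL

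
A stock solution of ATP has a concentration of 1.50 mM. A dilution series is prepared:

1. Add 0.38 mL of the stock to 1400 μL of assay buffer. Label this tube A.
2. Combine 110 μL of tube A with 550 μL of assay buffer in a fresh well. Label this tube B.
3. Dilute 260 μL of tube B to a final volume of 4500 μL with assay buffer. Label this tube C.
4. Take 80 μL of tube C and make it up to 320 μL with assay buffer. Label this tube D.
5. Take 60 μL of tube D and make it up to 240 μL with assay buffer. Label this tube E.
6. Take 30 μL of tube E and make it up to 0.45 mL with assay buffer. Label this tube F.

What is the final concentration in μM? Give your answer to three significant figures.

0.0128 μM

Step 1: 0.38 mL + 1400 μL = 1.78 mL total → factor 1.78/0.38 = 4.6842
Step 2: 110 μL + 550 μL = 660 μL total → factor 660/110 = 6
Step 3: 260 μL brought to 4500 μL → factor 4500/260 = 17.308
Step 4: 80 μL brought to 320 μL → factor 320/80 = 4
Step 5: 60 μL brought to 240 μL → factor 240/60 = 4
Step 6: 30 μL brought to 0.45 mL → factor 450/30 = 15
Overall dilution factor = 4.6842 × 6 × 17.308 × 4 × 4 × 15 = 1.1674 × 10^5
Final = 1.50 mM / 1.1674 × 10^5 = 1.285 × 10^-5 mM = 0.0128 μM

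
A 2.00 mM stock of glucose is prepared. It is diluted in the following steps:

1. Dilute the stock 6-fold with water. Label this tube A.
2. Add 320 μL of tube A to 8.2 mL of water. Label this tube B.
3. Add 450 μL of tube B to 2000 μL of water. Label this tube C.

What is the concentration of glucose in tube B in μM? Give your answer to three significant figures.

Step 1: 6-fold → factor 6
Step 2: 320 μL + 8.2 mL = 8520 μL total → factor 8520/320 = 26.625
Dilution factor through tube B = 6 × 26.625 = 159.75
[tube B] = 2.00 mM / 159.75 = 0.01252 mM = 12.5 μM

12.5 μM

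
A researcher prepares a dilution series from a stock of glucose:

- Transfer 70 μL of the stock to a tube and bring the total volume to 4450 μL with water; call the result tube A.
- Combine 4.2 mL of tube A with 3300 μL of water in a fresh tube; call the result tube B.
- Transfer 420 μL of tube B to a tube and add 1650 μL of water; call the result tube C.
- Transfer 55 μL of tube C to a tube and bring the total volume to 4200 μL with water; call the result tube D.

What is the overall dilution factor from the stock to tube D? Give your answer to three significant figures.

4.27 × 10^4

Step 1: 70 μL brought to 4450 μL → factor 4450/70 = 63.571
Step 2: 4.2 mL + 3300 μL = 7.5 mL total → factor 7.5/4.2 = 1.7857
Step 3: 420 μL + 1650 μL = 2070 μL total → factor 2070/420 = 4.9286
Step 4: 55 μL brought to 4200 μL → factor 4200/55 = 76.364
Overall dilution factor = 63.571 × 1.7857 × 4.9286 × 76.364 = 42725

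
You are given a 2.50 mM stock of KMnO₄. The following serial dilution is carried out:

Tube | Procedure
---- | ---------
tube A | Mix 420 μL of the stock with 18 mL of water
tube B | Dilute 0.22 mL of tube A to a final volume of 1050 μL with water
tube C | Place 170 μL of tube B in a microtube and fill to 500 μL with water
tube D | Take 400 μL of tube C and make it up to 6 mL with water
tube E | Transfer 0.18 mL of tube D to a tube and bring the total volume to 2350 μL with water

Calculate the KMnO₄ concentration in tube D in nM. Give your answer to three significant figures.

271 nM

Step 1: 420 μL + 18 mL = 18420 μL total → factor 18420/420 = 43.857
Step 2: 0.22 mL brought to 1050 μL → factor 1.05/0.22 = 4.7727
Step 3: 170 μL brought to 500 μL → factor 500/170 = 2.9412
Step 4: 400 μL brought to 6 mL → factor 6000/400 = 15
Dilution factor through tube D = 43.857 × 4.7727 × 2.9412 × 15 = 9234.6
[tube D] = 2.50 mM / 9234.6 = 0.0002707 mM = 271 nM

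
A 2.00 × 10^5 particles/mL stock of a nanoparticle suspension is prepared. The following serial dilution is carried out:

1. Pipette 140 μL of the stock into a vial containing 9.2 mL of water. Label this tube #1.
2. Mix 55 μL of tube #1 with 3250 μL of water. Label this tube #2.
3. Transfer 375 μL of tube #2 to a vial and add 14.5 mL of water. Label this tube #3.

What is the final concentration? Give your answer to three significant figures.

1.26 particles/mL

Step 1: 140 μL + 9.2 mL = 9340 μL total → factor 9340/140 = 66.714
Step 2: 55 μL + 3250 μL = 3305 μL total → factor 3305/55 = 60.091
Step 3: 375 μL + 14.5 mL = 14875 μL total → factor 14875/375 = 39.667
Overall dilution factor = 66.714 × 60.091 × 39.667 = 1.5902 × 10^5
Final = 2.00 × 10^5 particles/mL / 1.5902 × 10^5 = 1.26 particles/mL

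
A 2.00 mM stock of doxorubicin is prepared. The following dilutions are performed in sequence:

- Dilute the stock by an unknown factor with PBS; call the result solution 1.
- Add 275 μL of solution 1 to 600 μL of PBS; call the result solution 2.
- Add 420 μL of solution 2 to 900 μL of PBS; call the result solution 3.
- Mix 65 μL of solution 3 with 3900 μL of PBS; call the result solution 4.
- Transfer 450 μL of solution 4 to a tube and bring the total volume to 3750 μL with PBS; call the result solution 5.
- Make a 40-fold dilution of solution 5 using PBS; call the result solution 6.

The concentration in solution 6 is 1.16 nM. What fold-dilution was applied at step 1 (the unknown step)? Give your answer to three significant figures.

Step 1: unknown factor x
Step 2: 275 μL + 600 μL = 875 μL total → factor 875/275 = 3.1818
Step 3: 420 μL + 900 μL = 1320 μL total → factor 1320/420 = 3.1429
Step 4: 65 μL + 3900 μL = 3965 μL total → factor 3965/65 = 61
Step 5: 450 μL brought to 3750 μL → factor 3750/450 = 8.3333
Step 6: 40-fold → factor 40
Product of known-step factors = 2.0333 × 10^5
Overall factor = 2.00 mM / (1.16 nM) = 1.7241 × 10^6
x = 1.7241 × 10^6 / 2.0333 × 10^5 = 8.48

8.48-fold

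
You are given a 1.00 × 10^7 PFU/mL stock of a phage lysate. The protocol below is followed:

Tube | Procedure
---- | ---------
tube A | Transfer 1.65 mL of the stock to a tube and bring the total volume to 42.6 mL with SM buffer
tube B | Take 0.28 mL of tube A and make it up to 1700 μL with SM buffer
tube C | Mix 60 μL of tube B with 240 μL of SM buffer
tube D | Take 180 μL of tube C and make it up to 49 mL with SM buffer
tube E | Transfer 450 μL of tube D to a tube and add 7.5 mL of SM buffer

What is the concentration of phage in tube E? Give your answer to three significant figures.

Step 1: 1.65 mL brought to 42.6 mL → factor 42.6/1.65 = 25.818
Step 2: 0.28 mL brought to 1700 μL → factor 1.7/0.28 = 6.0714
Step 3: 60 μL + 240 μL = 300 μL total → factor 300/60 = 5
Step 4: 180 μL brought to 49 mL → factor 49000/180 = 272.22
Step 5: 450 μL + 7.5 mL = 7950 μL total → factor 7950/450 = 17.667
Overall dilution factor = 25.818 × 6.0714 × 5 × 272.22 × 17.667 = 3.7693 × 10^6
Final = 1.00 × 10^7 PFU/mL / 3.7693 × 10^6 = 2.65 PFU/mL

2.65 PFU/mL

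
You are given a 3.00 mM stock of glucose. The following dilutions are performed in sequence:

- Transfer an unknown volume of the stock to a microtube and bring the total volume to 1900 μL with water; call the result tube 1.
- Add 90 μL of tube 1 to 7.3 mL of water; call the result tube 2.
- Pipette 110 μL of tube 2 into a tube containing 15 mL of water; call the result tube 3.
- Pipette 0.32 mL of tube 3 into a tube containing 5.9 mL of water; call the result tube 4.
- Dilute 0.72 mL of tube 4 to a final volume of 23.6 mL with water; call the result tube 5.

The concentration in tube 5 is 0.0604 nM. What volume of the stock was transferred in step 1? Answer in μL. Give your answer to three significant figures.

275 μL

Step 1: v brought to 1900 μL → factor = 1900 μL/v
Step 2: 90 μL + 7.3 mL = 7390 μL total → factor 7390/90 = 82.111
Step 3: 110 μL + 15 mL = 15110 μL total → factor 15110/110 = 137.36
Step 4: 0.32 mL + 5.9 mL = 6.22 mL total → factor 6.22/0.32 = 19.438
Step 5: 0.72 mL brought to 23.6 mL → factor 23.6/0.72 = 32.778
Product of known-step factors = 7.1861 × 10^6
Overall factor = 3.00 mM / (0.0604 nM) = 4.9669 × 10^7
Step-1 factor = 4.9669 × 10^7 / 7.1861 × 10^6 = 6.9118
v = 1900 μL / 6.9118 = 275 μL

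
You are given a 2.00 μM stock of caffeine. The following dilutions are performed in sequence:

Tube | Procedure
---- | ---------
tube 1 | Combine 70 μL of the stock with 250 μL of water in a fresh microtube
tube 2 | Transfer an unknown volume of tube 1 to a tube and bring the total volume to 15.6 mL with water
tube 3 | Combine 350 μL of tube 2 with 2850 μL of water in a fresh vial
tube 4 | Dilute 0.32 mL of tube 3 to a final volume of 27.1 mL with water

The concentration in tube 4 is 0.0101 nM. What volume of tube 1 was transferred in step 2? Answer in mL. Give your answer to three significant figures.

0.279 mL

Step 1: 70 μL + 250 μL = 320 μL total → factor 320/70 = 4.5714
Step 2: v brought to 15.6 mL → factor = 15.6 mL/v
Step 3: 350 μL + 2850 μL = 3200 μL total → factor 3200/350 = 9.1429
Step 4: 0.32 mL brought to 27.1 mL → factor 27.1/0.32 = 84.688
Product of known-step factors = 3539.6
Overall factor = 2.00 μM / (0.0101 nM) = 1.9802 × 10^5
Step-2 factor = 1.9802 × 10^5 / 3539.6 = 55.944
v = 15.6 mL / 55.944 = 0.279 mL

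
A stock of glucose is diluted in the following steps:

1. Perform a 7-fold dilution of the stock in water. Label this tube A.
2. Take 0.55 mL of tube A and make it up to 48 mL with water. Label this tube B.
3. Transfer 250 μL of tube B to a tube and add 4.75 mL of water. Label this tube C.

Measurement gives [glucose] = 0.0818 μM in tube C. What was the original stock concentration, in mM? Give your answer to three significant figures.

0.999 mM

Step 1: 7-fold → factor 7
Step 2: 0.55 mL brought to 48 mL → factor 48/0.55 = 87.273
Step 3: 250 μL + 4.75 mL = 5000 μL total → factor 5000/250 = 20
Overall dilution factor = 7 × 87.273 × 20 = 12218
Stock = 0.0818 μM × 12218 = 999.4 μM = 0.999 mM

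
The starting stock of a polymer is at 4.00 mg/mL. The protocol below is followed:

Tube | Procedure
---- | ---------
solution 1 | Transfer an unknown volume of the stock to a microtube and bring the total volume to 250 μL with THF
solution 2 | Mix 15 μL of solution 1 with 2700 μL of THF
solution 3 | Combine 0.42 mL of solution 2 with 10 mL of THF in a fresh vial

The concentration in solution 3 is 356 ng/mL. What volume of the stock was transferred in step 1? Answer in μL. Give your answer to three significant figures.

99.9 μL

Step 1: v brought to 250 μL → factor = 250 μL/v
Step 2: 15 μL + 2700 μL = 2715 μL total → factor 2715/15 = 181
Step 3: 0.42 mL + 10 mL = 10.42 mL total → factor 10.42/0.42 = 24.81
Product of known-step factors = 4490.5
Overall factor = 4.00 mg/mL / (356 ng/mL) = 11236
Step-1 factor = 11236 / 4490.5 = 2.5021
v = 250 μL / 2.5021 = 99.9 μL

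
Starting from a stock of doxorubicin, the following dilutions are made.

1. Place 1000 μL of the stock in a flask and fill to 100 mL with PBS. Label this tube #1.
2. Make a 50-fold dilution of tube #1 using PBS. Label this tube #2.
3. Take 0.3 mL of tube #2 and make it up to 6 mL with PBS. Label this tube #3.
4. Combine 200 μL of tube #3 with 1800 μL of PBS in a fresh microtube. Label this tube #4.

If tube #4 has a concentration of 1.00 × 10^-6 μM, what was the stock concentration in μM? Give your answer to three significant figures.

1.00 μM

Step 1: 1000 μL brought to 100 mL → factor 1 × 10^5/1000 = 100
Step 2: 50-fold → factor 50
Step 3: 0.3 mL brought to 6 mL → factor 6/0.3 = 20
Step 4: 200 μL + 1800 μL = 2000 μL total → factor 2000/200 = 10
Overall dilution factor = 100 × 50 × 20 × 10 = 1 × 10^6
Stock = 1.00 × 10^-6 μM × 1 × 10^6 = 1.00 μM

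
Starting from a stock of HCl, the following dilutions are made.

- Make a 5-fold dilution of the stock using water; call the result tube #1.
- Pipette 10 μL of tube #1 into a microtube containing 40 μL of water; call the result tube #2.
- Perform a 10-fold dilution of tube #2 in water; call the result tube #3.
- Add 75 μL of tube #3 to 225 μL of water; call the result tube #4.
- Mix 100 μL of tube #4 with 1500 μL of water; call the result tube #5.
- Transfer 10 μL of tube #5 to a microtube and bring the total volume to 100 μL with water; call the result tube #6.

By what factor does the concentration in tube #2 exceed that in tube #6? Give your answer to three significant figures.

6.40 × 10^3

Step 1: 5-fold → factor 5
Step 2: 10 μL + 40 μL = 50 μL total → factor 50/10 = 5
Step 3: 10-fold → factor 10
Step 4: 75 μL + 225 μL = 300 μL total → factor 300/75 = 4
Step 5: 100 μL + 1500 μL = 1600 μL total → factor 1600/100 = 16
Step 6: 10 μL brought to 100 μL → factor 100/10 = 10
Dilution factor to tube #2 = 25; to tube #6 = 1.6 × 10^5
[tube #2]/[tube #6] = (factor to tube #6)/(factor to tube #2) = 1.6 × 10^5/25 = 6.40 × 10^3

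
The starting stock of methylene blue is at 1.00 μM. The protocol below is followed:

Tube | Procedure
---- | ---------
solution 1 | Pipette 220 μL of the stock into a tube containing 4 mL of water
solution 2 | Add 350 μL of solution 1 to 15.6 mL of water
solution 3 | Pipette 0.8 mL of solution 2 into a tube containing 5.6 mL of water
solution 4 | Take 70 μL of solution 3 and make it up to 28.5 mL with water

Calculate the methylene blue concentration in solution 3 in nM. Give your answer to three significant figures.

Step 1: 220 μL + 4 mL = 4220 μL total → factor 4220/220 = 19.182
Step 2: 350 μL + 15.6 mL = 15950 μL total → factor 15950/350 = 45.571
Step 3: 0.8 mL + 5.6 mL = 6.4 mL total → factor 6.4/0.8 = 8
Dilution factor through solution 3 = 19.182 × 45.571 × 8 = 6993.1
[solution 3] = 1.00 μM / 6993.1 = 0.0001430 μM = 0.143 nM

0.143 nM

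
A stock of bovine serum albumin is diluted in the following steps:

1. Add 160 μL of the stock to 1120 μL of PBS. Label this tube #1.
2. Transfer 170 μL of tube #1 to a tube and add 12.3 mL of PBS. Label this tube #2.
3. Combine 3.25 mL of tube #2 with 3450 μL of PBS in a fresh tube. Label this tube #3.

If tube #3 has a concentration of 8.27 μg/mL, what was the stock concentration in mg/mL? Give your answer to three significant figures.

10.0 mg/mL

Step 1: 160 μL + 1120 μL = 1280 μL total → factor 1280/160 = 8
Step 2: 170 μL + 12.3 mL = 12470 μL total → factor 12470/170 = 73.353
Step 3: 3.25 mL + 3450 μL = 6.7 mL total → factor 6.7/3.25 = 2.0615
Overall dilution factor = 8 × 73.353 × 2.0615 = 1209.8
Stock = 8.27 μg/mL × 1209.8 = 1.000 × 10^4 μg/mL = 10.0 mg/mL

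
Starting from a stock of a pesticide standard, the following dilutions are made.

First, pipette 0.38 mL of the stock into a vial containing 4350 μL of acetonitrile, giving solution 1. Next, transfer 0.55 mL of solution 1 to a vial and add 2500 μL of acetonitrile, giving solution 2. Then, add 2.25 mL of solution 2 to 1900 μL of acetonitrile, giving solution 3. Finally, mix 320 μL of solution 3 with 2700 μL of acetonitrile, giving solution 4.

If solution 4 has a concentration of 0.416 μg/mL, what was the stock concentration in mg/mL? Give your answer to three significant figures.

0.500 mg/mL

Step 1: 0.38 mL + 4350 μL = 4.73 mL total → factor 4.73/0.38 = 12.447
Step 2: 0.55 mL + 2500 μL = 3.05 mL total → factor 3.05/0.55 = 5.5455
Step 3: 2.25 mL + 1900 μL = 4.15 mL total → factor 4.15/2.25 = 1.8444
Step 4: 320 μL + 2700 μL = 3020 μL total → factor 3020/320 = 9.4375
Overall dilution factor = 12.447 × 5.5455 × 1.8444 × 9.4375 = 1201.5
Stock = 0.416 μg/mL × 1201.5 = 499.8 μg/mL = 0.500 mg/mL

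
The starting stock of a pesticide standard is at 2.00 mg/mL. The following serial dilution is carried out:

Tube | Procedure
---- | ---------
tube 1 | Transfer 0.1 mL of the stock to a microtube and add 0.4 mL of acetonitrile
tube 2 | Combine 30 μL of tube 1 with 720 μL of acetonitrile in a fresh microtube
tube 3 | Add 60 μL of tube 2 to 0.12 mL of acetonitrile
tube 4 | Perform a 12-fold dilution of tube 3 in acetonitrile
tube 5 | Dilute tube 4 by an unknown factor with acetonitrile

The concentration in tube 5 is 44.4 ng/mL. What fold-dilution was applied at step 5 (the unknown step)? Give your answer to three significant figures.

10.0-fold

Step 1: 0.1 mL + 0.4 mL = 0.5 mL total → factor 0.5/0.1 = 5
Step 2: 30 μL + 720 μL = 750 μL total → factor 750/30 = 25
Step 3: 60 μL + 0.12 mL = 180 μL total → factor 180/60 = 3
Step 4: 12-fold → factor 12
Step 5: unknown factor x
Product of known-step factors = 4500
Overall factor = 2.00 mg/mL / (44.4 ng/mL) = 45045
x = 45045 / 4500 = 10.0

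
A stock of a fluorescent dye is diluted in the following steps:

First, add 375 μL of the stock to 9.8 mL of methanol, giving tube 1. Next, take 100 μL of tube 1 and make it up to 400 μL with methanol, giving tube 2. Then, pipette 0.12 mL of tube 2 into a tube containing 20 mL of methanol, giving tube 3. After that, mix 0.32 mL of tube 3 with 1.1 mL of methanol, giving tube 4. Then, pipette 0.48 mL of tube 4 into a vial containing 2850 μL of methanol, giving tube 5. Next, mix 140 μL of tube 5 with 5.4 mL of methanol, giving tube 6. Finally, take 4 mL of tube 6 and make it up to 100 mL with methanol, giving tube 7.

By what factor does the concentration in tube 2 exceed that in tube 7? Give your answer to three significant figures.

Step 1: 375 μL + 9.8 mL = 10175 μL total → factor 10175/375 = 27.133
Step 2: 100 μL brought to 400 μL → factor 400/100 = 4
Step 3: 0.12 mL + 20 mL = 20.12 mL total → factor 20.12/0.12 = 167.67
Step 4: 0.32 mL + 1.1 mL = 1.42 mL total → factor 1.42/0.32 = 4.4375
Step 5: 0.48 mL + 2850 μL = 3.33 mL total → factor 3.33/0.48 = 6.9375
Step 6: 140 μL + 5.4 mL = 5540 μL total → factor 5540/140 = 39.571
Step 7: 4 mL brought to 100 mL → factor 100/4 = 25
Dilution factor to tube 2 = 108.53; to tube 7 = 5.5421 × 10^8
[tube 2]/[tube 7] = (factor to tube 7)/(factor to tube 2) = 5.5421 × 10^8/108.53 = 5.11 × 10^6

5.11 × 10^6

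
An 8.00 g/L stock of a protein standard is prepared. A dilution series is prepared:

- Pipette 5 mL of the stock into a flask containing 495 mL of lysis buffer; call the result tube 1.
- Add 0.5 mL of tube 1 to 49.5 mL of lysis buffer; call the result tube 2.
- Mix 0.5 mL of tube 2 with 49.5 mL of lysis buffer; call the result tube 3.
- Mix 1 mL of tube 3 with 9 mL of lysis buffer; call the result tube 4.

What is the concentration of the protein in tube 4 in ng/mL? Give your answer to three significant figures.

Step 1: 5 mL + 495 mL = 500 mL total → factor 500/5 = 100
Step 2: 0.5 mL + 49.5 mL = 50 mL total → factor 50/0.5 = 100
Step 3: 0.5 mL + 49.5 mL = 50 mL total → factor 50/0.5 = 100
Step 4: 1 mL + 9 mL = 10 mL total → factor 10/1 = 10
Overall dilution factor = 100 × 100 × 100 × 10 = 1 × 10^7
Final = 8.00 g/L / 1 × 10^7 = 8.000 × 10^-7 g/L = 0.800 ng/mL

0.800 ng/mL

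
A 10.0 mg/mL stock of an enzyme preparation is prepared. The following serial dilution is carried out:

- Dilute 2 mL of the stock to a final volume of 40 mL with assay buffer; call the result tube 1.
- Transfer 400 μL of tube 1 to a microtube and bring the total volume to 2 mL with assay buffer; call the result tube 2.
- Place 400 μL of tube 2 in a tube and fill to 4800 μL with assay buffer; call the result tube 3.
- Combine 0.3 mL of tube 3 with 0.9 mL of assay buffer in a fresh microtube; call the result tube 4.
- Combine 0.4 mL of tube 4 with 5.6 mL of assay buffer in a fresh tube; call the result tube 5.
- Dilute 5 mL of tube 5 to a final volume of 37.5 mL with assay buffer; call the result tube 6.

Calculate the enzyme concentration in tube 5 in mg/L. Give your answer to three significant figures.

0.139 mg/L

Step 1: 2 mL brought to 40 mL → factor 40/2 = 20
Step 2: 400 μL brought to 2 mL → factor 2000/400 = 5
Step 3: 400 μL brought to 4800 μL → factor 4800/400 = 12
Step 4: 0.3 mL + 0.9 mL = 1.2 mL total → factor 1.2/0.3 = 4
Step 5: 0.4 mL + 5.6 mL = 6 mL total → factor 6/0.4 = 15
Dilution factor through tube 5 = 20 × 5 × 12 × 4 × 15 = 72000
[tube 5] = 10.0 mg/mL / 72000 = 0.0001389 mg/mL = 0.139 mg/L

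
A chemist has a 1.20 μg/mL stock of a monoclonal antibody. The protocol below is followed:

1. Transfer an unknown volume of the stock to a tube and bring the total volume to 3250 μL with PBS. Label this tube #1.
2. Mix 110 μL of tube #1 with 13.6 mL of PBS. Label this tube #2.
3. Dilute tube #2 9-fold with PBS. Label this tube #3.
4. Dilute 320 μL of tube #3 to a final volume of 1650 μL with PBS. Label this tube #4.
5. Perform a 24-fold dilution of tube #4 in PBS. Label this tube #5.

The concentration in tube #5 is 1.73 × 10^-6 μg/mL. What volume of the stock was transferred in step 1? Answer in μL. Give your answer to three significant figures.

Step 1: v brought to 3250 μL → factor = 3250 μL/v
Step 2: 110 μL + 13.6 mL = 13710 μL total → factor 13710/110 = 124.64
Step 3: 9-fold → factor 9
Step 4: 320 μL brought to 1650 μL → factor 1650/320 = 5.1562
Step 5: 24-fold → factor 24
Product of known-step factors = 1.3881 × 10^5
Overall factor = 1.20 μg/mL / (1.73 × 10^-6 μg/mL) = 6.9364 × 10^5
Step-1 factor = 6.9364 × 10^5 / 1.3881 × 10^5 = 4.9969
v = 3250 μL / 4.9969 = 650 μL

650 μL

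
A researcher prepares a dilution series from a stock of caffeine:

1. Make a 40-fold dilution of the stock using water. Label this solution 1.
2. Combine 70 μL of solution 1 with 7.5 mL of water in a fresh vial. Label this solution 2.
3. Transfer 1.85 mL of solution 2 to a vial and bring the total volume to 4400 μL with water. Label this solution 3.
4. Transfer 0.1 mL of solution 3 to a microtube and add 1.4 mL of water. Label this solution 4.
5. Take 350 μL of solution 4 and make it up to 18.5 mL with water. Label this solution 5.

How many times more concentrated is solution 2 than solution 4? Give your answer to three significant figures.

Step 1: 40-fold → factor 40
Step 2: 70 μL + 7.5 mL = 7570 μL total → factor 7570/70 = 108.14
Step 3: 1.85 mL brought to 4400 μL → factor 4.4/1.85 = 2.3784
Step 4: 0.1 mL + 1.4 mL = 1.5 mL total → factor 1.5/0.1 = 15
Dilution factor to solution 2 = 4325.7; to solution 4 = 1.5432 × 10^5
[solution 2]/[solution 4] = (factor to solution 4)/(factor to solution 2) = 1.5432 × 10^5/4325.7 = 35.7

35.7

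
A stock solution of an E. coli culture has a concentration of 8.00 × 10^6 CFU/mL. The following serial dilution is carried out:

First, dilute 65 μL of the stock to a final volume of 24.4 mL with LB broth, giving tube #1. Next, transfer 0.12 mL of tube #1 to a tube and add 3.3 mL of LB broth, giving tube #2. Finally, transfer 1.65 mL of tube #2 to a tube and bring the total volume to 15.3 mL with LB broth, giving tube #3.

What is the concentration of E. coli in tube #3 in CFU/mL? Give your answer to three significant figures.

Step 1: 65 μL brought to 24.4 mL → factor 24400/65 = 375.38
Step 2: 0.12 mL + 3.3 mL = 3.42 mL total → factor 3.42/0.12 = 28.5
Step 3: 1.65 mL brought to 15.3 mL → factor 15.3/1.65 = 9.2727
Overall dilution factor = 375.38 × 28.5 × 9.2727 = 99204
Final = 8.00 × 10^6 CFU/mL / 99204 = 80.6 CFU/mL

80.6 CFU/mL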